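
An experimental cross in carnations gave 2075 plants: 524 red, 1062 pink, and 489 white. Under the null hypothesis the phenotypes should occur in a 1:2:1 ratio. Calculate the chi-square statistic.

2.338

Expected counts for N = 2075 under a 1:2:1 ratio (total parts = 4):
  red: 2075 × 1/4 = 518.75
  pink: 2075 × 2/4 = 1037.5
  white: 2075 × 1/4 = 518.75
χ² = Σ (O − E)² / E
  red: (524 − 518.75)² / 518.75 = 0.0531
  pink: (1062 − 1037.5)² / 1037.5 = 0.5786
  white: (489 − 518.75)² / 518.75 = 1.7061
χ² = 0.0531 + 0.5786 + 1.7061 = 2.3378 ≈ 2.338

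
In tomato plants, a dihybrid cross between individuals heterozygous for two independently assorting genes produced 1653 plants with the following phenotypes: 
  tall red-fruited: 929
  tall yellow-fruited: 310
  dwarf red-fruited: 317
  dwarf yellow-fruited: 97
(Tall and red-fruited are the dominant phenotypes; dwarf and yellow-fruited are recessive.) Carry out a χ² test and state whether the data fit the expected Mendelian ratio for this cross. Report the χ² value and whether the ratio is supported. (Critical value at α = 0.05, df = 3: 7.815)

A dihybrid F₂ with independent assortment and complete dominance at both loci gives a 9:3:3:1 phenotypic ratio.
The 9:3:3:1 ratio has 16 parts, so with N = 1653 the expected counts are:
  tall red-fruited: 1653 × 9/16 = 929.8125
  tall yellow-fruited: 1653 × 3/16 = 309.9375
  dwarf red-fruited: 1653 × 3/16 = 309.9375
  dwarf yellow-fruited: 1653 × 1/16 = 103.3125
χ² = Σ (O − E)² / E
  tall red-fruited: (929 − 929.8125)² / 929.8125 = 0.0007
  tall yellow-fruited: (310 − 309.9375)² / 309.9375 = 0.0000
  dwarf red-fruited: (317 − 309.9375)² / 309.9375 = 0.1609
  dwarf yellow-fruited: (97 − 103.3125)² / 103.3125 = 0.3857
χ² = 0.0007 + 0.0000 + 0.1609 + 0.3857 = 0.5473 ≈ 0.547
Degrees of freedom = 4 − 1 = 3; critical value at α = 0.05 is 7.815.
Since 0.547 < 7.815, we fail to reject the null hypothesis — the data are consistent with the 9:3:3:1 ratio.

0.547; consistent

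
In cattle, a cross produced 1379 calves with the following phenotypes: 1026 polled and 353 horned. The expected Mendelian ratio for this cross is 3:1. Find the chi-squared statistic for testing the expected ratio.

0.263

The 3:1 ratio has 4 parts, so with N = 1379 the expected counts are:
  polled: 1379 × 3/4 = 1034.25
  horned: 1379 × 1/4 = 344.75
χ² = Σ (O − E)² / E
  polled: (1026 − 1034.25)² / 1034.25 = 0.0658
  horned: (353 − 344.75)² / 344.75 = 0.1974
χ² = 0.0658 + 0.1974 = 0.2632 ≈ 0.263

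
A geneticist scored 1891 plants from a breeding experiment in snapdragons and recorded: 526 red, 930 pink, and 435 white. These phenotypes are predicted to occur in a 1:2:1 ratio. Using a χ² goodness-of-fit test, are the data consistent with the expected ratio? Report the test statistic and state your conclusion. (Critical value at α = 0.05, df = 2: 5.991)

The 1:2:1 ratio has 4 parts, so with N = 1891 the expected counts are:
  red: 1891 × 1/4 = 472.75
  pink: 1891 × 2/4 = 945.5
  white: 1891 × 1/4 = 472.75
χ² = Σ (O − E)² / E
  red: (526 − 472.75)² / 472.75 = 5.9980
  pink: (930 − 945.5)² / 945.5 = 0.2541
  white: (435 − 472.75)² / 472.75 = 3.0144
χ² = 5.9980 + 0.2541 + 3.0144 = 9.2665 ≈ 9.267
Degrees of freedom = 3 − 1 = 2; critical value at α = 0.05 is 5.991.
Since 9.267 > 5.991, we reject the null hypothesis — the data do not fit the 1:2:1 ratio.

9.267; not consistent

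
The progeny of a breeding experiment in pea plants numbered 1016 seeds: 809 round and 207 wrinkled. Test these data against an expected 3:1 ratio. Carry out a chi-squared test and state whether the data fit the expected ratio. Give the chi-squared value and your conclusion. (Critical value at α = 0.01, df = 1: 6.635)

11.596; not consistent

Total ratio parts = 4. Expected numbers out of 1016:
  round: 1016 × 3/4 = 762
  wrinkled: 1016 × 1/4 = 254
χ² = Σ (O − E)² / E
  round: (809 − 762)² / 762 = 2.8990
  wrinkled: (207 − 254)² / 254 = 8.6969
χ² = 2.8990 + 8.6969 = 11.5959 ≈ 11.596
Degrees of freedom = 2 − 1 = 1; critical value at α = 0.01 is 6.635.
Since 11.596 > 6.635, we reject the null hypothesis — the data do not fit the 3:1 ratio.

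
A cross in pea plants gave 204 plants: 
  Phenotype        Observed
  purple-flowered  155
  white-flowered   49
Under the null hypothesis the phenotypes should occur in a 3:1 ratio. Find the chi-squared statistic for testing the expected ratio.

Total ratio parts = 4. Expected numbers out of 204:
  purple-flowered: 204 × 3/4 = 153
  white-flowered: 204 × 1/4 = 51
χ² = Σ (O − E)² / E
  purple-flowered: (155 − 153)² / 153 = 0.0261
  white-flowered: (49 − 51)² / 51 = 0.0784
χ² = 0.0261 + 0.0784 = 0.1045 ≈ 0.105

0.105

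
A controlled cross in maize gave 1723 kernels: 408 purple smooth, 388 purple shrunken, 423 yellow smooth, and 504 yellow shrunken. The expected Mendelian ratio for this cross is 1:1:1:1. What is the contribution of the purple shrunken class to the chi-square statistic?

4.243

Under the 1:1:1:1 hypothesis (Σ ratio = 4, N = 1723):
  purple smooth: 1723 × 1/4 = 430.75
  purple shrunken: 1723 × 1/4 = 430.75
  yellow smooth: 1723 × 1/4 = 430.75
  yellow shrunken: 1723 × 1/4 = 430.75
Contribution of purple shrunken: (388 − 430.75)² / 430.75 = 4.2427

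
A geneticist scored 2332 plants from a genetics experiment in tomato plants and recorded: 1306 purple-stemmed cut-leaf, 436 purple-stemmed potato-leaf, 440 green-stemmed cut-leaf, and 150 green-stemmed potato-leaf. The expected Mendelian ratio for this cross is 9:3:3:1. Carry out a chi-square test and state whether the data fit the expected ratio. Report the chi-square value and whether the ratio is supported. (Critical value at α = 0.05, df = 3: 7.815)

0.170; consistent

Total ratio parts = 16. Expected numbers out of 2332:
  purple-stemmed cut-leaf: 2332 × 9/16 = 1311.75
  purple-stemmed potato-leaf: 2332 × 3/16 = 437.25
  green-stemmed cut-leaf: 2332 × 3/16 = 437.25
  green-stemmed potato-leaf: 2332 × 1/16 = 145.75
χ² = Σ (O − E)² / E
  purple-stemmed cut-leaf: (1306 − 1311.75)² / 1311.75 = 0.0252
  purple-stemmed potato-leaf: (436 − 437.25)² / 437.25 = 0.0036
  green-stemmed cut-leaf: (440 − 437.25)² / 437.25 = 0.0173
  green-stemmed potato-leaf: (150 − 145.75)² / 145.75 = 0.1239
χ² = 0.0252 + 0.0036 + 0.0173 + 0.1239 = 0.170
Degrees of freedom = 4 − 1 = 3; critical value at α = 0.05 is 7.815.
Since 0.170 < 7.815, we fail to reject the null hypothesis — the data are consistent with the 9:3:3:1 ratio.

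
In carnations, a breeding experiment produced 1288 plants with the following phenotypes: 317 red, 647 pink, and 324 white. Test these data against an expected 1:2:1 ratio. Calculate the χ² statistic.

0.104

The 1:2:1 ratio has 4 parts, so with N = 1288 the expected counts are:
  red: 1288 × 1/4 = 322
  pink: 1288 × 2/4 = 644
  white: 1288 × 1/4 = 322
χ² = Σ (O − E)² / E
  red: (317 − 322)² / 322 = 0.0776
  pink: (647 − 644)² / 644 = 0.0140
  white: (324 − 322)² / 322 = 0.0124
χ² = 0.0776 + 0.0140 + 0.0124 = 0.104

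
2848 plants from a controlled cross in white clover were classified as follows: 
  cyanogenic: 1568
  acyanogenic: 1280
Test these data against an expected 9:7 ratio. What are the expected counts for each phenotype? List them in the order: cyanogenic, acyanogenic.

Expected counts for N = 2848 under a 9:7 ratio (total parts = 16):
  cyanogenic: 2848 × 9/16 = 1602
  acyanogenic: 2848 × 7/16 = 1246

1602, 1246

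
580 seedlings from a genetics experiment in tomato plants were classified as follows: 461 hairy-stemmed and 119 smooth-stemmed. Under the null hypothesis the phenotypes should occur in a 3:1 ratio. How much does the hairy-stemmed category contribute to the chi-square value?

1.554

Expected counts for N = 580 under a 3:1 ratio (total parts = 4):
  hairy-stemmed: 580 × 3/4 = 435
  smooth-stemmed: 580 × 1/4 = 145
Contribution of hairy-stemmed: (461 − 435)² / 435 = 1.5540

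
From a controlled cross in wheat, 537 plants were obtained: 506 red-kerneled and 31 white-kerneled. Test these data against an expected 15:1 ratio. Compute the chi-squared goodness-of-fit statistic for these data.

Expected counts for N = 537 under a 15:1 ratio (total parts = 16):
  red-kerneled: 537 × 15/16 = 503.4375
  white-kerneled: 537 × 1/16 = 33.5625
χ² = Σ (O − E)² / E
  red-kerneled: (506 − 503.4375)² / 503.4375 = 0.0130
  white-kerneled: (31 − 33.5625)² / 33.5625 = 0.1956
χ² = 0.0130 + 0.1956 = 0.2086 ≈ 0.209

0.209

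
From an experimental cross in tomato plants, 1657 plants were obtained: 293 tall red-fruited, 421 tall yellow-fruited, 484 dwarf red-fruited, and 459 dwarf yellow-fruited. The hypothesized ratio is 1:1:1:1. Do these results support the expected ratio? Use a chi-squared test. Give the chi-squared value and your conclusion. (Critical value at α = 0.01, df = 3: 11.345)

52.178; not consistent

Under the 1:1:1:1 hypothesis (Σ ratio = 4, N = 1657):
  tall red-fruited: 1657 × 1/4 = 414.25
  tall yellow-fruited: 1657 × 1/4 = 414.25
  dwarf red-fruited: 1657 × 1/4 = 414.25
  dwarf yellow-fruited: 1657 × 1/4 = 414.25
χ² = Σ (O − E)² / E
  tall red-fruited: (293 − 414.25)² / 414.25 = 35.4896
  tall yellow-fruited: (421 − 414.25)² / 414.25 = 0.1100
  dwarf red-fruited: (484 − 414.25)² / 414.25 = 11.7443
  dwarf yellow-fruited: (459 − 414.25)² / 414.25 = 4.8342
χ² = 35.4896 + 0.1100 + 11.7443 + 4.8342 = 52.1781 ≈ 52.178
Degrees of freedom = 4 − 1 = 3; critical value at α = 0.01 is 11.345.
Since 52.178 > 11.345, we reject the null hypothesis — the data do not fit the 1:1:1:1 ratio.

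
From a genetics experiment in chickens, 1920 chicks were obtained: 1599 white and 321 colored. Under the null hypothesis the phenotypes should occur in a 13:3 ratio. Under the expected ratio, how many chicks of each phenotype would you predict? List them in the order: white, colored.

1560, 360

Total ratio parts = 16. Expected numbers out of 1920:
  white: 1920 × 13/16 = 1560
  colored: 1920 × 3/16 = 360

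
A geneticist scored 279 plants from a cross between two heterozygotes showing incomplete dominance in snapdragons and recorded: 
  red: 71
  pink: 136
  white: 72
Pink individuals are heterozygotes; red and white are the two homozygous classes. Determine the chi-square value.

0.183

With incomplete dominance, a heterozygote × heterozygote cross gives a 1:2:1 phenotypic ratio.
Total ratio parts = 4. Expected numbers out of 279:
  red: 279 × 1/4 = 69.75
  pink: 279 × 2/4 = 139.5
  white: 279 × 1/4 = 69.75
χ² = Σ (O − E)² / E
  red: (71 − 69.75)² / 69.75 = 0.0224
  pink: (136 − 139.5)² / 139.5 = 0.0878
  white: (72 − 69.75)² / 69.75 = 0.0726
χ² = 0.0224 + 0.0878 + 0.0726 = 0.1828 ≈ 0.183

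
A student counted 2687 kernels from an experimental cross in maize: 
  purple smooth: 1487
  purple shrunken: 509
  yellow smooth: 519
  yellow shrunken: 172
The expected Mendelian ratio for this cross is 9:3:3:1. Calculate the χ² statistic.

Expected counts for N = 2687 under a 9:3:3:1 ratio (total parts = 16):
  purple smooth: 2687 × 9/16 = 1511.4375
  purple shrunken: 2687 × 3/16 = 503.8125
  yellow smooth: 2687 × 3/16 = 503.8125
  yellow shrunken: 2687 × 1/16 = 167.9375
χ² = Σ (O − E)² / E
  purple smooth: (1487 − 1511.4375)² / 1511.4375 = 0.3951
  purple shrunken: (509 − 503.8125)² / 503.8125 = 0.0534
  yellow smooth: (519 − 503.8125)² / 503.8125 = 0.4578
  yellow shrunken: (172 − 167.9375)² / 167.9375 = 0.0983
χ² = 0.3951 + 0.0534 + 0.4578 + 0.0983 = 1.0046 ≈ 1.005

1.005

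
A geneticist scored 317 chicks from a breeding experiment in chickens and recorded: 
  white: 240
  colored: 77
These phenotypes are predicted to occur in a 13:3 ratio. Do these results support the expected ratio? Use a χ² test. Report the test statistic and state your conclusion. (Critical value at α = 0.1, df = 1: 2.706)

6.387; not consistent

Total ratio parts = 16. Expected numbers out of 317:
  white: 317 × 13/16 = 257.5625
  colored: 317 × 3/16 = 59.4375
χ² = Σ (O − E)² / E
  white: (240 − 257.5625)² / 257.5625 = 1.1975
  colored: (77 − 59.4375)² / 59.4375 = 5.1893
χ² = 1.1975 + 5.1893 = 6.3868 ≈ 6.387
Degrees of freedom = 2 − 1 = 1; critical value at α = 0.1 is 2.706.
Since 6.387 > 2.706, we reject the null hypothesis — the data do not fit the 13:3 ratio.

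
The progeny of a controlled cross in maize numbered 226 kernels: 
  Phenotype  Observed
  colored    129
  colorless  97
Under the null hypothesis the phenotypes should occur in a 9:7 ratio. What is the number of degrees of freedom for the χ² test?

A goodness-of-fit test with 2 phenotype classes has df = 2 − 1 = 1.

1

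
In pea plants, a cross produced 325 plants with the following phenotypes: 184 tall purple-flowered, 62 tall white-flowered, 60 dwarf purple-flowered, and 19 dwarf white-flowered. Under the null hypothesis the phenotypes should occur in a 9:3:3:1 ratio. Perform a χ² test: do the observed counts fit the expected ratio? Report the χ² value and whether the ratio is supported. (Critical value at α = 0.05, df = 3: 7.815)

The 9:3:3:1 ratio has 16 parts, so with N = 325 the expected counts are:
  tall purple-flowered: 325 × 9/16 = 182.8125
  tall white-flowered: 325 × 3/16 = 60.9375
  dwarf purple-flowered: 325 × 3/16 = 60.9375
  dwarf white-flowered: 325 × 1/16 = 20.3125
χ² = Σ (O − E)² / E
  tall purple-flowered: (184 − 182.8125)² / 182.8125 = 0.0077
  tall white-flowered: (62 − 60.9375)² / 60.9375 = 0.0185
  dwarf purple-flowered: (60 − 60.9375)² / 60.9375 = 0.0144
  dwarf white-flowered: (19 − 20.3125)² / 20.3125 = 0.0848
χ² = 0.0077 + 0.0185 + 0.0144 + 0.0848 = 0.1254 ≈ 0.125
Degrees of freedom = 4 − 1 = 3; critical value at α = 0.05 is 7.815.
Since 0.125 < 7.815, we fail to reject the null hypothesis — the data are consistent with the 9:3:3:1 ratio.

0.125; consistent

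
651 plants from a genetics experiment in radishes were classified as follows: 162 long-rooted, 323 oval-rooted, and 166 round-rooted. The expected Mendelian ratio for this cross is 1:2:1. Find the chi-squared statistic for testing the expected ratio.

0.088

The 1:2:1 ratio has 4 parts, so with N = 651 the expected counts are:
  long-rooted: 651 × 1/4 = 162.75
  oval-rooted: 651 × 2/4 = 325.5
  round-rooted: 651 × 1/4 = 162.75
χ² = Σ (O − E)² / E
  long-rooted: (162 − 162.75)² / 162.75 = 0.0035
  oval-rooted: (323 − 325.5)² / 325.5 = 0.0192
  round-rooted: (166 − 162.75)² / 162.75 = 0.0649
χ² = 0.0035 + 0.0192 + 0.0649 = 0.0876 ≈ 0.088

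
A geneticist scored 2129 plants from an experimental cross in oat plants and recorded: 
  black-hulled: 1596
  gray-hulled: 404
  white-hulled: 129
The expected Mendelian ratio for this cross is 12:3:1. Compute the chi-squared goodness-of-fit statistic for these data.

0.182

Total ratio parts = 16. Expected numbers out of 2129:
  black-hulled: 2129 × 12/16 = 1596.75
  gray-hulled: 2129 × 3/16 = 399.1875
  white-hulled: 2129 × 1/16 = 133.0625
χ² = Σ (O − E)² / E
  black-hulled: (1596 − 1596.75)² / 1596.75 = 0.0004
  gray-hulled: (404 − 399.1875)² / 399.1875 = 0.0580
  white-hulled: (129 − 133.0625)² / 133.0625 = 0.1240
χ² = 0.0004 + 0.0580 + 0.1240 = 0.1824 ≈ 0.182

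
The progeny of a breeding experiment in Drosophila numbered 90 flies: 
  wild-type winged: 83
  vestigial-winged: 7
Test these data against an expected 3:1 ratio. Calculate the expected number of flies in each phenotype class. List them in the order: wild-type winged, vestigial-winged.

The 3:1 ratio has 4 parts, so with N = 90 the expected counts are:
  wild-type winged: 90 × 3/4 = 67.5
  vestigial-winged: 90 × 1/4 = 22.5

67.5, 22.5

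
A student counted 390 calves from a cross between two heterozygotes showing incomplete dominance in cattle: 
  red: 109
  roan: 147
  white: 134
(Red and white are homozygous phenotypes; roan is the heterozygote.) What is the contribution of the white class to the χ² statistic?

13.664

With incomplete dominance, a heterozygote × heterozygote cross gives a 1:2:1 phenotypic ratio.
The 1:2:1 ratio has 4 parts, so with N = 390 the expected counts are:
  red: 390 × 1/4 = 97.5
  roan: 390 × 2/4 = 195
  white: 390 × 1/4 = 97.5
Contribution of white: (134 − 97.5)² / 97.5 = 13.6641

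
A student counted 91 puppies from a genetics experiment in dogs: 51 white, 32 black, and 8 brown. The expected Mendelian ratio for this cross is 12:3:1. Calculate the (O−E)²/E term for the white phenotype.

The 12:3:1 ratio has 16 parts, so with N = 91 the expected counts are:
  white: 91 × 12/16 = 68.25
  black: 91 × 3/16 = 17.0625
  brown: 91 × 1/16 = 5.6875
Contribution of white: (51 − 68.25)² / 68.25 = 4.3599

4.360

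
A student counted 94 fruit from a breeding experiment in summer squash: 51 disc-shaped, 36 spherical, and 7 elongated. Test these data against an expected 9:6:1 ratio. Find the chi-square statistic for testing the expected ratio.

0.298

The 9:6:1 ratio has 16 parts, so with N = 94 the expected counts are:
  disc-shaped: 94 × 9/16 = 52.875
  spherical: 94 × 6/16 = 35.25
  elongated: 94 × 1/16 = 5.875
χ² = Σ (O − E)² / E
  disc-shaped: (51 − 52.875)² / 52.875 = 0.0665
  spherical: (36 − 35.25)² / 35.25 = 0.0160
  elongated: (7 − 5.875)² / 5.875 = 0.2154
χ² = 0.0665 + 0.0160 + 0.2154 = 0.2979 ≈ 0.298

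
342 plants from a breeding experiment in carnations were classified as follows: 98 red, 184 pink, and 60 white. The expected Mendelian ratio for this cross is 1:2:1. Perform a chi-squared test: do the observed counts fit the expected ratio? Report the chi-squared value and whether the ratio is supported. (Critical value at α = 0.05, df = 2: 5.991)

10.421; not consistent

Under the 1:2:1 hypothesis (Σ ratio = 4, N = 342):
  red: 342 × 1/4 = 85.5
  pink: 342 × 2/4 = 171
  white: 342 × 1/4 = 85.5
χ² = Σ (O − E)² / E
  red: (98 − 85.5)² / 85.5 = 1.8275
  pink: (184 − 171)² / 171 = 0.9883
  white: (60 − 85.5)² / 85.5 = 7.6053
χ² = 1.8275 + 0.9883 + 7.6053 = 10.4211 ≈ 10.421
Degrees of freedom = 3 − 1 = 2; critical value at α = 0.05 is 5.991.
Since 10.421 > 5.991, we reject the null hypothesis — the data do not fit the 1:2:1 ratio.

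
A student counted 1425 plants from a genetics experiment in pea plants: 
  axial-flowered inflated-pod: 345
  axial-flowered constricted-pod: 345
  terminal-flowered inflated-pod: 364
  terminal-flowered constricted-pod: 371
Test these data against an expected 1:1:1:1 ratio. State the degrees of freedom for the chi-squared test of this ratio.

3

A goodness-of-fit test with 4 phenotype classes has df = 4 − 1 = 3.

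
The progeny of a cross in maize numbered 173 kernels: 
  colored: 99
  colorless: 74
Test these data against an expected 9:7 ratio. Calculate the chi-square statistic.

Total ratio parts = 16. Expected numbers out of 173:
  colored: 173 × 9/16 = 97.3125
  colorless: 173 × 7/16 = 75.6875
χ² = Σ (O − E)² / E
  colored: (99 − 97.3125)² / 97.3125 = 0.0293
  colorless: (74 − 75.6875)² / 75.6875 = 0.0376
χ² = 0.0293 + 0.0376 = 0.0669 ≈ 0.067

0.067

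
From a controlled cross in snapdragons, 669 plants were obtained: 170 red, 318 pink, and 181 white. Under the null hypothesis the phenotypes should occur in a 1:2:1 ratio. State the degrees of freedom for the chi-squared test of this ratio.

2

A goodness-of-fit test with 3 phenotype classes has df = 3 − 1 = 2.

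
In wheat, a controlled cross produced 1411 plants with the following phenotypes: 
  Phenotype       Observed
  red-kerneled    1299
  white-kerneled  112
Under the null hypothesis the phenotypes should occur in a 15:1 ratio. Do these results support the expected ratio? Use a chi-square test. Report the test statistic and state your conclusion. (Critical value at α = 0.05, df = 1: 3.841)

6.859; not consistent

Expected counts for N = 1411 under a 15:1 ratio (total parts = 16):
  red-kerneled: 1411 × 15/16 = 1322.8125
  white-kerneled: 1411 × 1/16 = 88.1875
χ² = Σ (O − E)² / E
  red-kerneled: (1299 − 1322.8125)² / 1322.8125 = 0.4287
  white-kerneled: (112 − 88.1875)² / 88.1875 = 6.4299
χ² = 0.4287 + 6.4299 = 6.8586 ≈ 6.859
Degrees of freedom = 2 − 1 = 1; critical value at α = 0.05 is 3.841.
Since 6.859 > 3.841, we reject the null hypothesis — the data do not fit the 15:1 ratio.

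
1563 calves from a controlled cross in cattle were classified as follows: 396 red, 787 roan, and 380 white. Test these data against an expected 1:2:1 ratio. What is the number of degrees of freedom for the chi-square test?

2

A goodness-of-fit test with 3 phenotype classes has df = 3 − 1 = 2.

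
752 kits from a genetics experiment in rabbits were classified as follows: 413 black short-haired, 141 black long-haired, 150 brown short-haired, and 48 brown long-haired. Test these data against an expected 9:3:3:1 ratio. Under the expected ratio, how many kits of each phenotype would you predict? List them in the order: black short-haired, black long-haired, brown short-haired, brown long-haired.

Total ratio parts = 16. Expected numbers out of 752:
  black short-haired: 752 × 9/16 = 423
  black long-haired: 752 × 3/16 = 141
  brown short-haired: 752 × 3/16 = 141
  brown long-haired: 752 × 1/16 = 47

423, 141, 141, 47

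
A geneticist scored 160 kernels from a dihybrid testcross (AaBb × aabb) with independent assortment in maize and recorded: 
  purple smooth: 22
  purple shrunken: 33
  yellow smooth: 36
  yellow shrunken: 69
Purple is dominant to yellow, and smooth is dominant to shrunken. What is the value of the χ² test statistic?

30.750

A dihybrid testcross with independent assortment gives a 1:1:1:1 ratio.
Total ratio parts = 4. Expected numbers out of 160:
  purple smooth: 160 × 1/4 = 40
  purple shrunken: 160 × 1/4 = 40
  yellow smooth: 160 × 1/4 = 40
  yellow shrunken: 160 × 1/4 = 40
χ² = Σ (O − E)² / E
  purple smooth: (22 − 40)² / 40 = 8.1000
  purple shrunken: (33 − 40)² / 40 = 1.2250
  yellow smooth: (36 − 40)² / 40 = 0.4000
  yellow shrunken: (69 − 40)² / 40 = 21.0250
χ² = 8.1000 + 1.2250 + 0.4000 + 21.0250 = 30.750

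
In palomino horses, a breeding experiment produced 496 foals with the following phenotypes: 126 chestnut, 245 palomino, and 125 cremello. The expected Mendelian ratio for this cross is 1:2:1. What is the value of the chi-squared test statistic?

Under the 1:2:1 hypothesis (Σ ratio = 4, N = 496):
  chestnut: 496 × 1/4 = 124
  palomino: 496 × 2/4 = 248
  cremello: 496 × 1/4 = 124
χ² = Σ (O − E)² / E
  chestnut: (126 − 124)² / 124 = 0.0323
  palomino: (245 − 248)² / 248 = 0.0363
  cremello: (125 − 124)² / 124 = 0.0081
χ² = 0.0323 + 0.0363 + 0.0081 = 0.0767 ≈ 0.077

0.077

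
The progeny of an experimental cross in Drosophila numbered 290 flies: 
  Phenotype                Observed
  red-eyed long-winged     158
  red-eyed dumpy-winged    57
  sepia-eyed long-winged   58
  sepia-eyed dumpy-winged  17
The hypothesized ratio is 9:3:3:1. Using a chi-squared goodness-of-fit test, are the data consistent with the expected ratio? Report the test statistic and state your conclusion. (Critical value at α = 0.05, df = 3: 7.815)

Under the 9:3:3:1 hypothesis (Σ ratio = 16, N = 290):
  red-eyed long-winged: 290 × 9/16 = 163.125
  red-eyed dumpy-winged: 290 × 3/16 = 54.375
  sepia-eyed long-winged: 290 × 3/16 = 54.375
  sepia-eyed dumpy-winged: 290 × 1/16 = 18.125
χ² = Σ (O − E)² / E
  red-eyed long-winged: (158 − 163.125)² / 163.125 = 0.1610
  red-eyed dumpy-winged: (57 − 54.375)² / 54.375 = 0.1267
  sepia-eyed long-winged: (58 − 54.375)² / 54.375 = 0.2417
  sepia-eyed dumpy-winged: (17 − 18.125)² / 18.125 = 0.0698
χ² = 0.1610 + 0.1267 + 0.2417 + 0.0698 = 0.5992 ≈ 0.599
Degrees of freedom = 4 − 1 = 3; critical value at α = 0.05 is 7.815.
Since 0.599 < 7.815, we fail to reject the null hypothesis — the data are consistent with the 9:3:3:1 ratio.

0.599; consistent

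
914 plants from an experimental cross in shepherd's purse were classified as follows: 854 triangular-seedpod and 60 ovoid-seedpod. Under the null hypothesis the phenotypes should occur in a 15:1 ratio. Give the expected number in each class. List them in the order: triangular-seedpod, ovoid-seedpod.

856.875, 57.125

The 15:1 ratio has 16 parts, so with N = 914 the expected counts are:
  triangular-seedpod: 914 × 15/16 = 856.875
  ovoid-seedpod: 914 × 1/16 = 57.125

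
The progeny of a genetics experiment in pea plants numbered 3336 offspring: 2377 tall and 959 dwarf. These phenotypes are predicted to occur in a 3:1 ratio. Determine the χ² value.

Expected counts for N = 3336 under a 3:1 ratio (total parts = 4):
  tall: 3336 × 3/4 = 2502
  dwarf: 3336 × 1/4 = 834
χ² = Σ (O − E)² / E
  tall: (2377 − 2502)² / 2502 = 6.2450
  dwarf: (959 − 834)² / 834 = 18.7350
χ² = 6.2450 + 18.7350 = 24.980

24.980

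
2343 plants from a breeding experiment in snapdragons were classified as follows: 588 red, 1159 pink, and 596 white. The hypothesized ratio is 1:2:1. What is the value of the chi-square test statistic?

0.321

Under the 1:2:1 hypothesis (Σ ratio = 4, N = 2343):
  red: 2343 × 1/4 = 585.75
  pink: 2343 × 2/4 = 1171.5
  white: 2343 × 1/4 = 585.75
χ² = Σ (O − E)² / E
  red: (588 − 585.75)² / 585.75 = 0.0086
  pink: (1159 − 1171.5)² / 1171.5 = 0.1334
  white: (596 − 585.75)² / 585.75 = 0.1794
χ² = 0.0086 + 0.1334 + 0.1794 = 0.3214 ≈ 0.321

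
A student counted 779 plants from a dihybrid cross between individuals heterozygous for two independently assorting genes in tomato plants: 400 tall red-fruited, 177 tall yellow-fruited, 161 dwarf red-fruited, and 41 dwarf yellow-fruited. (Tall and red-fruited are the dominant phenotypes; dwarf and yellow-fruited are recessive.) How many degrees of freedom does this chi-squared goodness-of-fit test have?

3

A dihybrid F₂ with independent assortment and complete dominance at both loci gives a 9:3:3:1 phenotypic ratio.
A goodness-of-fit test with 4 phenotype classes has df = 4 − 1 = 3.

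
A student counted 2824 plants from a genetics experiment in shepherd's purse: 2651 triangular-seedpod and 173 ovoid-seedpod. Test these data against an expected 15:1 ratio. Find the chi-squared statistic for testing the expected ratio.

Expected counts for N = 2824 under a 15:1 ratio (total parts = 16):
  triangular-seedpod: 2824 × 15/16 = 2647.5
  ovoid-seedpod: 2824 × 1/16 = 176.5
χ² = Σ (O − E)² / E
  triangular-seedpod: (2651 − 2647.5)² / 2647.5 = 0.0046
  ovoid-seedpod: (173 − 176.5)² / 176.5 = 0.0694
χ² = 0.0046 + 0.0694 = 0.074

0.074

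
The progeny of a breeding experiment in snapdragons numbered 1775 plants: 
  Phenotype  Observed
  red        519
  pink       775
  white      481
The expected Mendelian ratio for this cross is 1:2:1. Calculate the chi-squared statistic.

The 1:2:1 ratio has 4 parts, so with N = 1775 the expected counts are:
  red: 1775 × 1/4 = 443.75
  pink: 1775 × 2/4 = 887.5
  white: 1775 × 1/4 = 443.75
χ² = Σ (O − E)² / E
  red: (519 − 443.75)² / 443.75 = 12.7607
  pink: (775 − 887.5)² / 887.5 = 14.2606
  white: (481 − 443.75)² / 443.75 = 3.1269
χ² = 12.7607 + 14.2606 + 3.1269 = 30.1482 ≈ 30.148

30.148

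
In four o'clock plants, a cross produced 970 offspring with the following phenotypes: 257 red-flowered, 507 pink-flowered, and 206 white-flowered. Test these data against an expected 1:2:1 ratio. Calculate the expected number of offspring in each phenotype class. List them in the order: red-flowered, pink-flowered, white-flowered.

Expected counts for N = 970 under a 1:2:1 ratio (total parts = 4):
  red-flowered: 970 × 1/4 = 242.5
  pink-flowered: 970 × 2/4 = 485
  white-flowered: 970 × 1/4 = 242.5

242.5, 485, 242.5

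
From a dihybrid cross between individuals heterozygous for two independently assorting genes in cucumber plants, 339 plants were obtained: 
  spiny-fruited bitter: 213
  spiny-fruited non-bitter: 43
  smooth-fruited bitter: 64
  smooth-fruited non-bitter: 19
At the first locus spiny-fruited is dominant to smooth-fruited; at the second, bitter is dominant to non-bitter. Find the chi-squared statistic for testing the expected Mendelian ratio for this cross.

A dihybrid F₂ with independent assortment and complete dominance at both loci gives a 9:3:3:1 phenotypic ratio.
Expected counts for N = 339 under a 9:3:3:1 ratio (total parts = 16):
  spiny-fruited bitter: 339 × 9/16 = 190.6875
  spiny-fruited non-bitter: 339 × 3/16 = 63.5625
  smooth-fruited bitter: 339 × 3/16 = 63.5625
  smooth-fruited non-bitter: 339 × 1/16 = 21.1875
χ² = Σ (O − E)² / E
  spiny-fruited bitter: (213 − 190.6875)² / 190.6875 = 2.6108
  spiny-fruited non-bitter: (43 − 63.5625)² / 63.5625 = 6.6520
  smooth-fruited bitter: (64 − 63.5625)² / 63.5625 = 0.0030
  smooth-fruited non-bitter: (19 − 21.1875)² / 21.1875 = 0.2258
χ² = 2.6108 + 6.6520 + 0.0030 + 0.2258 = 9.4916 ≈ 9.492

9.492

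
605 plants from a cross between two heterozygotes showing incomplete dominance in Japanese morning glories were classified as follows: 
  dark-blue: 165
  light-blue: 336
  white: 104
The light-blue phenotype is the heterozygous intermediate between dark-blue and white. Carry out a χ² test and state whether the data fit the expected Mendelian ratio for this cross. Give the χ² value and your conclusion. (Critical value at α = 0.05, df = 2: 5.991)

19.721; not consistent

With incomplete dominance, a heterozygote × heterozygote cross gives a 1:2:1 phenotypic ratio.
Total ratio parts = 4. Expected numbers out of 605:
  dark-blue: 605 × 1/4 = 151.25
  light-blue: 605 × 2/4 = 302.5
  white: 605 × 1/4 = 151.25
χ² = Σ (O − E)² / E
  dark-blue: (165 − 151.25)² / 151.25 = 1.2500
  light-blue: (336 − 302.5)² / 302.5 = 3.7099
  white: (104 − 151.25)² / 151.25 = 14.7607
χ² = 1.2500 + 3.7099 + 14.7607 = 19.7206 ≈ 19.721
Degrees of freedom = 3 − 1 = 2; critical value at α = 0.05 is 5.991.
Since 19.721 > 5.991, we reject the null hypothesis — the data do not fit the 1:2:1 ratio.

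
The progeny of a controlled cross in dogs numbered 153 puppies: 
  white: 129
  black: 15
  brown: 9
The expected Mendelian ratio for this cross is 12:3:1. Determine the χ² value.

Expected counts for N = 153 under a 12:3:1 ratio (total parts = 16):
  white: 153 × 12/16 = 114.75
  black: 153 × 3/16 = 28.6875
  brown: 153 × 1/16 = 9.5625
χ² = Σ (O − E)² / E
  white: (129 − 114.75)² / 114.75 = 1.7696
  black: (15 − 28.6875)² / 28.6875 = 6.5306
  brown: (9 − 9.5625)² / 9.5625 = 0.0331
χ² = 1.7696 + 6.5306 + 0.0331 = 8.3333 ≈ 8.333

8.333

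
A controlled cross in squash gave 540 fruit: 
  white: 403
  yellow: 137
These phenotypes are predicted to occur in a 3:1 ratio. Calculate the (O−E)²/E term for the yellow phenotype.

Expected counts for N = 540 under a 3:1 ratio (total parts = 4):
  white: 540 × 3/4 = 405
  yellow: 540 × 1/4 = 135
Contribution of yellow: (137 − 135)² / 135 = 0.0296

0.030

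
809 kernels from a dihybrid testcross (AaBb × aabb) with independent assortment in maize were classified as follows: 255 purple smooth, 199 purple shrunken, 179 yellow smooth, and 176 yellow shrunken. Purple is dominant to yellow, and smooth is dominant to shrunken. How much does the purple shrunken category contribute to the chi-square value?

0.052

A dihybrid testcross with independent assortment gives a 1:1:1:1 ratio.
Expected counts for N = 809 under a 1:1:1:1 ratio (total parts = 4):
  purple smooth: 809 × 1/4 = 202.25
  purple shrunken: 809 × 1/4 = 202.25
  yellow smooth: 809 × 1/4 = 202.25
  yellow shrunken: 809 × 1/4 = 202.25
Contribution of purple shrunken: (199 − 202.25)² / 202.25 = 0.0522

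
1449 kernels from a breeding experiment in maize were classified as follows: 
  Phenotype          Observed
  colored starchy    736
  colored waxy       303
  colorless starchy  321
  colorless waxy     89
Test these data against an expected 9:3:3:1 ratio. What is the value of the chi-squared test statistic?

Total ratio parts = 16. Expected numbers out of 1449:
  colored starchy: 1449 × 9/16 = 815.0625
  colored waxy: 1449 × 3/16 = 271.6875
  colorless starchy: 1449 × 3/16 = 271.6875
  colorless waxy: 1449 × 1/16 = 90.5625
χ² = Σ (O − E)² / E
  colored starchy: (736 − 815.0625)² / 815.0625 = 7.6692
  colored waxy: (303 − 271.6875)² / 271.6875 = 3.6088
  colorless starchy: (321 − 271.6875)² / 271.6875 = 8.9504
  colorless waxy: (89 − 90.5625)² / 90.5625 = 0.0270
χ² = 7.6692 + 3.6088 + 8.9504 + 0.0270 = 20.2554 ≈ 20.255

20.255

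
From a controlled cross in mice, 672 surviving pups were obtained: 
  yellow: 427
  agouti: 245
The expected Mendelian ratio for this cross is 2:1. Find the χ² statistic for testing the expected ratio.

2.953

Total ratio parts = 3. Expected numbers out of 672:
  yellow: 672 × 2/3 = 448
  agouti: 672 × 1/3 = 224
χ² = Σ (O − E)² / E
  yellow: (427 − 448)² / 448 = 0.9844
  agouti: (245 − 224)² / 224 = 1.9688
χ² = 0.9844 + 1.9688 = 2.9532 ≈ 2.953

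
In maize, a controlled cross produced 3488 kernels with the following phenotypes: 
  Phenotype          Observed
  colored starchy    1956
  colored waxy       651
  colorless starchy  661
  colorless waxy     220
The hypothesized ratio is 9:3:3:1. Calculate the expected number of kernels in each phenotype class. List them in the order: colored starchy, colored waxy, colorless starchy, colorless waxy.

1962, 654, 654, 218

Expected counts for N = 3488 under a 9:3:3:1 ratio (total parts = 16):
  colored starchy: 3488 × 9/16 = 1962
  colored waxy: 3488 × 3/16 = 654
  colorless starchy: 3488 × 3/16 = 654
  colorless waxy: 3488 × 1/16 = 218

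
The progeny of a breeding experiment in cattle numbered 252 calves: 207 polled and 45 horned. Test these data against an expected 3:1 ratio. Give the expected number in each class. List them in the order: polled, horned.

189, 63

Expected counts for N = 252 under a 3:1 ratio (total parts = 4):
  polled: 252 × 3/4 = 189
  horned: 252 × 1/4 = 63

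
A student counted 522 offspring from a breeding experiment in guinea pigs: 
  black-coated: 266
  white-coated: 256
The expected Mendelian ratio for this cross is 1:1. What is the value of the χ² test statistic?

0.192

Expected counts for N = 522 under a 1:1 ratio (total parts = 2):
  black-coated: 522 × 1/2 = 261
  white-coated: 522 × 1/2 = 261
χ² = Σ (O − E)² / E
  black-coated: (266 − 261)² / 261 = 0.0958
  white-coated: (256 − 261)² / 261 = 0.0958
χ² = 0.0958 + 0.0958 = 0.1916 ≈ 0.192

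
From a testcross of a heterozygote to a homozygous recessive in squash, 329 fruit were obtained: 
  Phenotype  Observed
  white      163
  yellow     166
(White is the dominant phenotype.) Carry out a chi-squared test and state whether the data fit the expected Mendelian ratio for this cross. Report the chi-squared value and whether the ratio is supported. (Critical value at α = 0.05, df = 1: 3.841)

0.027; consistent

A testcross of a heterozygote (Aa × aa) gives a 1:1 phenotypic ratio.
The 1:1 ratio has 2 parts, so with N = 329 the expected counts are:
  white: 329 × 1/2 = 164.5
  yellow: 329 × 1/2 = 164.5
χ² = Σ (O − E)² / E
  white: (163 − 164.5)² / 164.5 = 0.0137
  yellow: (166 − 164.5)² / 164.5 = 0.0137
χ² = 0.0137 + 0.0137 = 0.0274 ≈ 0.027
Degrees of freedom = 2 − 1 = 1; critical value at α = 0.05 is 3.841.
Since 0.027 < 3.841, we fail to reject the null hypothesis — the data are consistent with the 1:1 ratio.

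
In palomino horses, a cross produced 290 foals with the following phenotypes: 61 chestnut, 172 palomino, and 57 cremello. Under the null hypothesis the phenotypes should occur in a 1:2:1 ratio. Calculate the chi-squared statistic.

10.166

Expected counts for N = 290 under a 1:2:1 ratio (total parts = 4):
  chestnut: 290 × 1/4 = 72.5
  palomino: 290 × 2/4 = 145
  cremello: 290 × 1/4 = 72.5
χ² = Σ (O − E)² / E
  chestnut: (61 − 72.5)² / 72.5 = 1.8241
  palomino: (172 − 145)² / 145 = 5.0276
  cremello: (57 − 72.5)² / 72.5 = 3.3138
χ² = 1.8241 + 5.0276 + 3.3138 = 10.1655 ≈ 10.166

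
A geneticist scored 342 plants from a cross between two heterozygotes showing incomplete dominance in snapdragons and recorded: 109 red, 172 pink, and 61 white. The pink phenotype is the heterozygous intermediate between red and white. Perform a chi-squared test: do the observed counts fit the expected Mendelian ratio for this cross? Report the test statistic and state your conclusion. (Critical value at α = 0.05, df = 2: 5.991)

With incomplete dominance, a heterozygote × heterozygote cross gives a 1:2:1 phenotypic ratio.
Total ratio parts = 4. Expected numbers out of 342:
  red: 342 × 1/4 = 85.5
  pink: 342 × 2/4 = 171
  white: 342 × 1/4 = 85.5
χ² = Σ (O − E)² / E
  red: (109 − 85.5)² / 85.5 = 6.4591
  pink: (172 − 171)² / 171 = 0.0058
  white: (61 − 85.5)² / 85.5 = 7.0205
χ² = 6.4591 + 0.0058 + 7.0205 = 13.4854 ≈ 13.485
Degrees of freedom = 3 − 1 = 2; critical value at α = 0.05 is 5.991.
Since 13.485 > 5.991, we reject the null hypothesis — the data do not fit the 1:2:1 ratio.

13.485; not consistent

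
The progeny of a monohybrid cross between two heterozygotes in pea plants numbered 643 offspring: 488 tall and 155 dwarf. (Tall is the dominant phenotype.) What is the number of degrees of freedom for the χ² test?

For a monohybrid cross between heterozygotes with complete dominance, the expected phenotypic ratio is 3:1.
A goodness-of-fit test with 2 phenotype classes has df = 2 − 1 = 1.

1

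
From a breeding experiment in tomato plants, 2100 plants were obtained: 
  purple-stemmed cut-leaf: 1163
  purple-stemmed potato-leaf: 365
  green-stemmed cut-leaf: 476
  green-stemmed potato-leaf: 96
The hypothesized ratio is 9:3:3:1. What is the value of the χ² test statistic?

29.029

Expected counts for N = 2100 under a 9:3:3:1 ratio (total parts = 16):
  purple-stemmed cut-leaf: 2100 × 9/16 = 1181.25
  purple-stemmed potato-leaf: 2100 × 3/16 = 393.75
  green-stemmed cut-leaf: 2100 × 3/16 = 393.75
  green-stemmed potato-leaf: 2100 × 1/16 = 131.25
χ² = Σ (O − E)² / E
  purple-stemmed cut-leaf: (1163 − 1181.25)² / 1181.25 = 0.2820
  purple-stemmed potato-leaf: (365 − 393.75)² / 393.75 = 2.0992
  green-stemmed cut-leaf: (476 − 393.75)² / 393.75 = 17.1811
  green-stemmed potato-leaf: (96 − 131.25)² / 131.25 = 9.4671
χ² = 0.2820 + 2.0992 + 17.1811 + 9.4671 = 29.0294 ≈ 29.029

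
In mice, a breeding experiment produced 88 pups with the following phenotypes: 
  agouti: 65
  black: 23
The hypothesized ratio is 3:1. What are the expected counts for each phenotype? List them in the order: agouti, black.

The 3:1 ratio has 4 parts, so with N = 88 the expected counts are:
  agouti: 88 × 3/4 = 66
  black: 88 × 1/4 = 22

66, 22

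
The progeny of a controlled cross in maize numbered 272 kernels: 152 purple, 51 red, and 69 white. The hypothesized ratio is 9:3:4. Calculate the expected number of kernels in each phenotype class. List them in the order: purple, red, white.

Expected counts for N = 272 under a 9:3:4 ratio (total parts = 16):
  purple: 272 × 9/16 = 153
  red: 272 × 3/16 = 51
  white: 272 × 4/16 = 68

153, 51, 68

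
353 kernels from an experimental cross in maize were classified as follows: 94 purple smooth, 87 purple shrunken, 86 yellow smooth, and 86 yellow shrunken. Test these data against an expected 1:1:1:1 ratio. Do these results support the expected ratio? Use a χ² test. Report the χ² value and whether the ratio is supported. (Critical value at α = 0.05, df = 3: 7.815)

Under the 1:1:1:1 hypothesis (Σ ratio = 4, N = 353):
  purple smooth: 353 × 1/4 = 88.25
  purple shrunken: 353 × 1/4 = 88.25
  yellow smooth: 353 × 1/4 = 88.25
  yellow shrunken: 353 × 1/4 = 88.25
χ² = Σ (O − E)² / E
  purple smooth: (94 − 88.25)² / 88.25 = 0.3746
  purple shrunken: (87 − 88.25)² / 88.25 = 0.0177
  yellow smooth: (86 − 88.25)² / 88.25 = 0.0574
  yellow shrunken: (86 − 88.25)² / 88.25 = 0.0574
χ² = 0.3746 + 0.0177 + 0.0574 + 0.0574 = 0.5071 ≈ 0.507
Degrees of freedom = 4 − 1 = 3; critical value at α = 0.05 is 7.815.
Since 0.507 < 7.815, we fail to reject the null hypothesis — the data are consistent with the 1:1:1:1 ratio.

0.507; consistent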